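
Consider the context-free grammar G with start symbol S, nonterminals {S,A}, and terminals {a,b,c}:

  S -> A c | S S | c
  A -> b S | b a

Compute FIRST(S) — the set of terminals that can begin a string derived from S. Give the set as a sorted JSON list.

FIRST iteration:
iter 1:
  A via A→b S: +{b}
  S via S→A c: +{b}
  S via S→c: +{c}
  FIRST[S]={b,c}  FIRST[A]={b}
iter 2: done
  FIRST[S]={b,c}  FIRST[A]={b}

FIRST(S) = ["b", "c"]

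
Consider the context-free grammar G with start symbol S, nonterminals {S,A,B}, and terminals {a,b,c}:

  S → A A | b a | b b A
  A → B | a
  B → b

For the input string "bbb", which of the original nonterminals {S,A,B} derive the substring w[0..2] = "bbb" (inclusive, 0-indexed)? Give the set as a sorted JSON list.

Convert to CNF:
  S -> A A | T0 T1 | T0 X2
  A -> a | b
  B -> b
  T0 -> b
  T1 -> a
  X2 -> T0 A

CYK fill — only the sub-triangle for w[0..2]:
  T[0,0] 'b' = {A,B,T0}  orig:{A,B}
  T[1,1] 'b' = {A,B,T0}  orig:{A,B}
  T[2,2] 'b' = {A,B,T0}  orig:{A,B}
  T[0,1] 'bb' = {S,X2}  orig:{S}
  T[1,2] 'bb' = {S,X2}  orig:{S}
  T[0,2] 'bbb' = {S}

Original NTs in T[0,2] deriving "bbb": ["S"]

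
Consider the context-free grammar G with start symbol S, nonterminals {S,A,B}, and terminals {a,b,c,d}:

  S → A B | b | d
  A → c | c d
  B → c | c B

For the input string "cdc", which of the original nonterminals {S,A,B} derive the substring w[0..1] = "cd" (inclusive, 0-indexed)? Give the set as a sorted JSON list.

CNF form of G:
  S -> A B | b | d
  A -> T0 T1 | c
  B -> T0 B | c
  T0 -> c
  T1 -> d

CYK table (by increasing span) (cells [i..j] with 0 ≤ i ≤ j ≤ 1 only):
  T[0,0] 'c' = {A,B,T0}  orig:{A,B}
  T[1,1] 'd' = {S,T1}  orig:{S}
  T[0,1] 'cd' = {A}

Original NTs in T[0,1] deriving "cd": ["A"]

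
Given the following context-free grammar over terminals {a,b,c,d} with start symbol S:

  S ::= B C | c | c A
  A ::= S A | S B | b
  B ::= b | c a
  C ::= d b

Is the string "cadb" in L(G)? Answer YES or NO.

Convert to CNF:
  S -> B C | T0 A | c
  A -> S A | S B | b
  B -> T0 T1 | b
  C -> T2 T3
  T0 -> c
  T1 -> a
  T2 -> d
  T3 -> b

Fill CYK table bottom-up:
  [0..0]={S,T0}  "c"  orig:{S}
  [1..1]={T1}  "a"  orig:{}
  [2..2]={T2}  "d"  orig:{}
  [3..3]={A,B,T3}  "b"  orig:{A,B}
  [0..1]={B}  "ca"
  [1..2]=∅  "ad"
  [2..3]={C}  "db"
  [0..2]=∅  "cad"
  [1..3]=∅  "adb"
  [0..3]={S}  "cadb"

S ∈ T[0,3] ⇒ YES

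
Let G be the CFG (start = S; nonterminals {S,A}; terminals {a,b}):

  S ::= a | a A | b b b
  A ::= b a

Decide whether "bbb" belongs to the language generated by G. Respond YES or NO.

Convert to CNF:
  S -> T0 X2 | T1 A | a
  A -> T0 T1
  T0 -> b
  T1 -> a
  X2 -> T0 T0

CYK fill:
  cell(0,0) b: {T0}  orig:{}
  cell(1,1) b: {T0}  orig:{}
  cell(2,2) b: {T0}  orig:{}
  cell(0,1) bb: {X2}  orig:{}
  cell(1,2) bb: {X2}  orig:{}
  cell(0,2) bbb: {S}

S ∈ T[0,2] ⇒ YES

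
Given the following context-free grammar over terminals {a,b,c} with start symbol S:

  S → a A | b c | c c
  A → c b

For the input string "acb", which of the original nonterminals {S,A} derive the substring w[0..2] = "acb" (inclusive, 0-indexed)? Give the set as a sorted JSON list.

Convert to CNF:
  S -> T0 T0 | T1 T0 | T2 A
  A -> T0 T1
  T0 -> c
  T1 -> b
  T2 -> a

CYK table (by increasing span) (cells [i..j] with 0 ≤ i ≤ j ≤ 2 only):
  [0..0]={T2}  "a"  orig:{}
  [1..1]={T0}  "c"  orig:{}
  [2..2]={T1}  "b"  orig:{}
  [0..1]=∅  "ac"
  [1..2]={A}  "cb"
  [0..2]={S}  "acb"

Original NTs in T[0,2] deriving "acb": ["S"]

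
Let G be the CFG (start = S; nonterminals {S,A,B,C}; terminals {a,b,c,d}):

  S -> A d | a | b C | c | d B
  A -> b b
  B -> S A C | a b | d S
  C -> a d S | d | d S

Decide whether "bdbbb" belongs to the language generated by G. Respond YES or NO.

CNF form of G:
  S -> A T2 | T0 C | T2 B | a | c
  A -> T0 T0
  B -> S X3 | T1 T0 | T2 S
  C -> T1 X4 | T2 S | d
  T0 -> b
  T1 -> a
  T2 -> d
  X3 -> A C
  X4 -> T2 S

CYK table (by increasing span):
  T[0,0] 'b' = {T0}  orig:{}
  T[1,1] 'd' = {C,T2}  orig:{C}
  T[2,2] 'b' = {T0}  orig:{}
  T[3,3] 'b' = {T0}  orig:{}
  T[4,4] 'b' = {T0}  orig:{}
  T[0,1] 'bd' = {S}
  T[1,2] 'db' = ∅
  T[2,3] 'bb' = {A}
  T[3,4] 'bb' = {A}
  T[0,2] 'bdb' = ∅
  T[1,3] 'dbb' = ∅
  T[2,4] 'bbb' = ∅
  T[0,3] 'bdbb' = ∅
  T[1,4] 'dbbb' = ∅
  T[0,4] 'bdbbb' = ∅

S ∉ T[0,4] ⇒ NO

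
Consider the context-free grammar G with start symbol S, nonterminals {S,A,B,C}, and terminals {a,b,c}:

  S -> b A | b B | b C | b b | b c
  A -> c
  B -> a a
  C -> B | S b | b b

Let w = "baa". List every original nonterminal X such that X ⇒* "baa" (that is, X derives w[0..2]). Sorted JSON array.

Convert to CNF:
  S -> T1 A | T1 B | T1 C | T1 T1 | T1 T2
  A -> c
  B -> T0 T0
  C -> S T1 | T0 T0 | T1 T1
  T0 -> a
  T1 -> b
  T2 -> c

Fill CYK table bottom-up, restricted to cells inside w[0..2]:
  [0..0]={T1}  "b"  orig:{}
  [1..1]={T0}  "a"  orig:{}
  [2..2]={T0}  "a"  orig:{}
  [0..1]=∅  "ba"
  [1..2]={B,C}  "aa"
  [0..2]={S}  "baa"

Original NTs in T[0,2] deriving "baa": ["S"]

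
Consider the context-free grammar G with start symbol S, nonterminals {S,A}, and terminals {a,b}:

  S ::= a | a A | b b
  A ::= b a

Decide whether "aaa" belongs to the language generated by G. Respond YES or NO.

CNF form of G:
  S -> T0 T0 | T1 A | a
  A -> T0 T1
  T0 -> b
  T1 -> a

CYK table (by increasing span):
  cell(0,0) a: {S,T1}  orig:{S}
  cell(1,1) a: {S,T1}  orig:{S}
  cell(2,2) a: {S,T1}  orig:{S}
  cell(0,1) aa: ∅
  cell(1,2) aa: ∅
  cell(0,2) aaa: ∅

S ∉ T[0,2] ⇒ NO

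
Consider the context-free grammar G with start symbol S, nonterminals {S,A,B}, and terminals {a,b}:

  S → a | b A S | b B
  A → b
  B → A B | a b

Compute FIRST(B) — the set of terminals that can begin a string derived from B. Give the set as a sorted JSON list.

Compute FIRST by fixpoint:
round 1:
  A via A→b: +{b}
  B via B→A B: +{b}
  B via B→a b: +{a}
  S via S→a: +{a}
  S via S→b A S: +{b}
  S: {a,b}  A: {b}  B: {a,b}
round 2: done
  S: {a,b}  A: {b}  B: {a,b}

FIRST(B) = ["a", "b"]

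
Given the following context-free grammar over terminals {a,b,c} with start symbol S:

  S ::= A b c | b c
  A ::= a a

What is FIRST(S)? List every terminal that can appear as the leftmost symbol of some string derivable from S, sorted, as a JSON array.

FIRST sets, iterate to fixpoint:
pass 1:
  A via A→a a: +{a}
  S via S→A b c: +{a}
  S via S→b c: +{b}
  FIRST(S)={a,b}  FIRST(A)={a}
pass 2: (stable)
  FIRST(S)={a,b}  FIRST(A)={a}

FIRST(S) = ["a", "b"]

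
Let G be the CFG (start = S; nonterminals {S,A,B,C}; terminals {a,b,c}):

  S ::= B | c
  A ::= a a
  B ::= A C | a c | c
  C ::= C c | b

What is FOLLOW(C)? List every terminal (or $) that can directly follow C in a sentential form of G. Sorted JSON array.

FIRST iteration:
iter 1:
  A via A→a a: +{a}
  B via B→A C: +{a}
  B via B→c: +{c}
  C via C→b: +{b}
  S via S→B: +{a,c}
  S: {a,c}  A: {a}  B: {a,c}  C: {b}
iter 2: (stable)
  S: {a,c}  A: {a}  B: {a,c}  C: {b}

Compute FOLLOW by fixpoint:
initialize: $ ∈ FOLLOW(S)
iter 1:
  B→A C: FOLLOW(A) ⊇ FIRST(C) = {b}; new: +{b}
  C→C c: FOLLOW(C) ⊇ FIRST(c) = {c}; new: +{c}
  S→B: FOLLOW(B) ⊇ FOLLOW(S) ⊇ {$}; new: +{$}
  FOLLOW(S)={$}  FOLLOW(A)={b}  FOLLOW(B)={$}  FOLLOW(C)={c}
iter 2:
  B→A C: FOLLOW(C) ⊇ FOLLOW(B) ⊇ {$}; new: +{$}
  FOLLOW(S)={$}  FOLLOW(A)={b}  FOLLOW(B)={$}  FOLLOW(C)={$,c}
iter 3: done
  FOLLOW(S)={$}  FOLLOW(A)={b}  FOLLOW(B)={$}  FOLLOW(C)={$,c}

FOLLOW(C) = ["$", "c"]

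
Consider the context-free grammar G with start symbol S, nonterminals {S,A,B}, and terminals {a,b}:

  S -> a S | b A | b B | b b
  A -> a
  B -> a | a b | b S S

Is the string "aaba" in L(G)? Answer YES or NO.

CNF form of G:
  S -> T0 S | T1 A | T1 B | T1 T1
  A -> a
  B -> T0 T1 | T1 X2 | a
  T0 -> a
  T1 -> b
  X2 -> S S

CYK fill:
  [0..0]={A,B,T0}  "a"  orig:{A,B}
  [1..1]={A,B,T0}  "a"  orig:{A,B}
  [2..2]={T1}  "b"  orig:{}
  [3..3]={A,B,T0}  "a"  orig:{A,B}
  [0..1]=∅  "aa"
  [1..2]={B}  "ab"
  [2..3]={S}  "ba"
  [0..2]=∅  "aab"
  [1..3]={S}  "aba"
  [0..3]={S}  "aaba"

S ∈ T[0,3] ⇒ YES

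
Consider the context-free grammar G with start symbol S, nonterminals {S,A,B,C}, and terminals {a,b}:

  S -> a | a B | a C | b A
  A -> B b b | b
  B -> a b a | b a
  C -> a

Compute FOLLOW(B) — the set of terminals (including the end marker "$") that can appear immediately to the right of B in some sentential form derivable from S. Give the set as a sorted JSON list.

FIRST iteration:
[1]
  A via A→b: +{b}
  B via B→a b a: +{a}
  B via B→b a: +{b}
  C via C→a: +{a}
  S via S→a: +{a}
  S via S→b A: +{b}
  S: {a,b}  A: {b}  B: {a,b}  C: {a}
[2]
  A via A→B b b: +{a}
  S: {a,b}  A: {a,b}  B: {a,b}  C: {a}
[3] — fixpoint
  S: {a,b}  A: {a,b}  B: {a,b}  C: {a}

FOLLOW iteration:
FOLLOW(S) := {$}
iter 1:
  A→B b b: FOLLOW(B) ⊇ FIRST(b) = {b}; new: +{b}
  S→a B: FOLLOW(B) ⊇ FOLLOW(S) ⊇ {$}; new: +{$}
  S→a C: FOLLOW(C) ⊇ FOLLOW(S) ⊇ {$}; new: +{$}
  S→b A: FOLLOW(A) ⊇ FOLLOW(S) ⊇ {$}; new: +{$}
  FOLLOW(S)={$}  FOLLOW(A)={$}  FOLLOW(B)={$,b}  FOLLOW(C)={$}
iter 2: — fixpoint
  FOLLOW(S)={$}  FOLLOW(A)={$}  FOLLOW(B)={$,b}  FOLLOW(C)={$}

FOLLOW(B) = ["$", "b"]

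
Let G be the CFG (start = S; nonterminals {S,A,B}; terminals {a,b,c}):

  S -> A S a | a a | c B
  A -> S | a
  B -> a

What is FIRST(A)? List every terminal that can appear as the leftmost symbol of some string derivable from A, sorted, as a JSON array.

FIRST sets, iterate to fixpoint:
iter 1:
  A via A→a: +{a}
  B via B→a: +{a}
  S via S→A S a: +{a}
  S via S→c B: +{c}
  FIRST(S)={a,c}  FIRST(A)={a}  FIRST(B)={a}
iter 2:
  A via A→S: +{c}
  FIRST(S)={a,c}  FIRST(A)={a,c}  FIRST(B)={a}
iter 3: (stable)
  FIRST(S)={a,c}  FIRST(A)={a,c}  FIRST(B)={a}

FIRST(A) = ["a", "c"]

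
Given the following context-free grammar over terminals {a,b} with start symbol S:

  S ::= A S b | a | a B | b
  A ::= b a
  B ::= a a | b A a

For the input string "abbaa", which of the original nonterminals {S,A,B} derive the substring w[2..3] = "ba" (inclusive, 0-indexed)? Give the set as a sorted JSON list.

CNF form of G:
  S -> A X3 | T1 B | a | b
  A -> T0 T1
  B -> T0 X2 | T1 T1
  T0 -> b
  T1 -> a
  X2 -> A T1
  X3 -> S T0

Fill CYK table bottom-up (cells [i..j] with 2 ≤ i ≤ j ≤ 3 only):
  cell(2,2) b: {S,T0}  orig:{S}
  cell(3,3) a: {S,T1}  orig:{S}
  cell(2,3) ba: {A}

Original NTs in T[2,3] deriving "ba": ["A"]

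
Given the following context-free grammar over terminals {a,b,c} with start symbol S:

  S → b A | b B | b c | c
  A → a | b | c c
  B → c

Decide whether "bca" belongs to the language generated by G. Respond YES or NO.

Convert to CNF:
  S -> T1 A | T1 B | T1 T0 | c
  A -> T0 T0 | a | b
  B -> c
  T0 -> c
  T1 -> b

Fill CYK table bottom-up:
  T[0,0] 'b' = {A,T1}  orig:{A}
  T[1,1] 'c' = {B,S,T0}  orig:{B,S}
  T[2,2] 'a' = {A}
  T[0,1] 'bc' = {S}
  T[1,2] 'ca' = ∅
  T[0,2] 'bca' = ∅

S ∉ T[0,2] ⇒ NO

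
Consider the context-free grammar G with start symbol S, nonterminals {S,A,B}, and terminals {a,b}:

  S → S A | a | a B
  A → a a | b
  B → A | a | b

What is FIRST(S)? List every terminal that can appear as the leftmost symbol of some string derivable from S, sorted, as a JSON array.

Compute FIRST by fixpoint:
round 1:
  A via A→a a: +{a}
  A via A→b: +{b}
  B via B→A: +{a,b}
  S via S→a: +{a}
  FIRST[S]={a}  FIRST[A]={a,b}  FIRST[B]={a,b}
round 2: — fixpoint
  FIRST[S]={a}  FIRST[A]={a,b}  FIRST[B]={a,b}

FIRST(S) = ["a"]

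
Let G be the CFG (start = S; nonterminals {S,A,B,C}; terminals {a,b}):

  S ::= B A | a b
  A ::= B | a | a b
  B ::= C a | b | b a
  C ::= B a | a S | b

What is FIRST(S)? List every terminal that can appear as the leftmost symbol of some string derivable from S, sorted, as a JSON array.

FIRST iteration:
iter 1:
  A via A→a: +{a}
  B via B→b: +{b}
  C via C→B a: +{b}
  C via C→a S: +{a}
  S via S→B A: +{b}
  S via S→a b: +{a}
  FIRST[S]={a,b}  FIRST[A]={a}  FIRST[B]={b}  FIRST[C]={a,b}
iter 2:
  A via A→B: +{b}
  B via B→C a: +{a}
  FIRST[S]={a,b}  FIRST[A]={a,b}  FIRST[B]={a,b}  FIRST[C]={a,b}
iter 3: (stable)
  FIRST[S]={a,b}  FIRST[A]={a,b}  FIRST[B]={a,b}  FIRST[C]={a,b}

FIRST(S) = ["a", "b"]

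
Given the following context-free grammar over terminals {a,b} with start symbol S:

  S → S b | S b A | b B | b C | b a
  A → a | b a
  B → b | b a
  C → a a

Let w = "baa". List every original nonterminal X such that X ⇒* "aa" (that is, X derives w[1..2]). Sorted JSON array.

Convert to CNF:
  S -> S T0 | S X2 | T0 B | T0 C | T0 T1
  A -> T0 T1 | a
  B -> T0 T1 | b
  C -> T1 T1
  T0 -> b
  T1 -> a
  X2 -> T0 A

CYK table (by increasing span) (cells [i..j] with 1 ≤ i ≤ j ≤ 2 only):
  [1..1]={A,T1}  "a"  orig:{A}
  [2..2]={A,T1}  "a"  orig:{A}
  [1..2]={C}  "aa"

Original NTs in T[1,2] deriving "aa": ["C"]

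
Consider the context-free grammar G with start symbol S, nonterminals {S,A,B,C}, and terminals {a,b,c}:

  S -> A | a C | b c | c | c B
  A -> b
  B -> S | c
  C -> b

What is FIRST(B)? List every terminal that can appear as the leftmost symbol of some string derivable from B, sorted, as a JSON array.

Compute FIRST by fixpoint:
[1]
  A via A→b: +{b}
  B via B→c: +{c}
  C via C→b: +{b}
  S via S→A: +{b}
  S via S→a C: +{a}
  S via S→c: +{c}
  FIRST[S]={a,b,c}  FIRST[A]={b}  FIRST[B]={c}  FIRST[C]={b}
[2]
  B via B→S: +{a,b}
  FIRST[S]={a,b,c}  FIRST[A]={b}  FIRST[B]={a,b,c}  FIRST[C]={b}
[3] done
  FIRST[S]={a,b,c}  FIRST[A]={b}  FIRST[B]={a,b,c}  FIRST[C]={b}

FIRST(B) = ["a", "b", "c"]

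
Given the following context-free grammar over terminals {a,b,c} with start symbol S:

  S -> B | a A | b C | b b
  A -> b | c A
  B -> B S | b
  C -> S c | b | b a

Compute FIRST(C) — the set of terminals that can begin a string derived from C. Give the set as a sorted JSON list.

FIRST iteration:
iter 1:
  A via A→b: +{b}
  A via A→c A: +{c}
  B via B→b: +{b}
  C via C→b: +{b}
  S via S→B: +{b}
  S via S→a A: +{a}
  FIRST(S)={a,b}  FIRST(A)={b,c}  FIRST(B)={b}  FIRST(C)={b}
iter 2:
  C via C→S c: +{a}
  FIRST(S)={a,b}  FIRST(A)={b,c}  FIRST(B)={b}  FIRST(C)={a,b}
iter 3: done
  FIRST(S)={a,b}  FIRST(A)={b,c}  FIRST(B)={b}  FIRST(C)={a,b}

FIRST(C) = ["a", "b"]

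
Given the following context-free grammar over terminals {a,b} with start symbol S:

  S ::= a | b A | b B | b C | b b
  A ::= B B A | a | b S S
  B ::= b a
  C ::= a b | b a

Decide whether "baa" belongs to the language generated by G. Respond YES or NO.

CNF form of G:
  S -> T0 A | T0 B | T0 C | T0 T0 | a
  A -> B X2 | T0 X3 | a
  B -> T0 T1
  C -> T0 T1 | T1 T0
  T0 -> b
  T1 -> a
  X2 -> B A
  X3 -> S S

Fill CYK table bottom-up:
  [0..0]={T0}  "b"  orig:{}
  [1..1]={A,S,T1}  "a"  orig:{A,S}
  [2..2]={A,S,T1}  "a"  orig:{A,S}
  [0..1]={B,C,S}  "ba"
  [1..2]={X3}  "aa"  orig:{}
  [0..2]={A,X2,X3}  "baa"  orig:{A}

S ∉ T[0,2] ⇒ NO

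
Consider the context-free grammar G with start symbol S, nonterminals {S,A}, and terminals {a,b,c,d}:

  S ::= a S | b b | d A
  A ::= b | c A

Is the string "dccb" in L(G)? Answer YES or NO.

CNF form of G:
  S -> T1 S | T2 T2 | T3 A
  A -> T0 A | b
  T0 -> c
  T1 -> a
  T2 -> b
  T3 -> d

CYK table (by increasing span):
  cell(0,0) d: {T3}  orig:{}
  cell(1,1) c: {T0}  orig:{}
  cell(2,2) c: {T0}  orig:{}
  cell(3,3) b: {A,T2}  orig:{A}
  cell(0,1) dc: ∅
  cell(1,2) cc: ∅
  cell(2,3) cb: {A}
  cell(0,2) dcc: ∅
  cell(1,3) ccb: {A}
  cell(0,3) dccb: {S}

S ∈ T[0,3] ⇒ YES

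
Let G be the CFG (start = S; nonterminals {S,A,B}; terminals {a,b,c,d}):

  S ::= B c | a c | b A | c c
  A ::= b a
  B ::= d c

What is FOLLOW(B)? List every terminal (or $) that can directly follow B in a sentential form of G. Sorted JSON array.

FIRST iteration:
iter 1:
  A via A→b a: +{b}
  B via B→d c: +{d}
  S via S→B c: +{d}
  S via S→a c: +{a}
  S via S→b A: +{b}
  S via S→c c: +{c}
  FIRST(S)={a,b,c,d}  FIRST(A)={b}  FIRST(B)={d}
iter 2: (stable)
  FIRST(S)={a,b,c,d}  FIRST(A)={b}  FIRST(B)={d}

FOLLOW iteration:
FOLLOW(S) := {$}
round 1:
  S→B c: FOLLOW(B) ⊇ FIRST(c) = {c}; new: +{c}
  S→b A: FOLLOW(A) ⊇ FOLLOW(S) ⊇ {$}; new: +{$}
  S: {$}  A: {$}  B: {c}
round 2: (no change)
  S: {$}  A: {$}  B: {c}

FOLLOW(B) = ["c"]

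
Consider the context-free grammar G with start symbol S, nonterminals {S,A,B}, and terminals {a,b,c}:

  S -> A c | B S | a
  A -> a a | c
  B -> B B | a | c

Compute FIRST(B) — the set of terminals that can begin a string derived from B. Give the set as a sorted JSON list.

Compute FIRST by fixpoint:
pass 1:
  A via A→a a: +{a}
  A via A→c: +{c}
  B via B→a: +{a}
  B via B→c: +{c}
  S via S→A c: +{a,c}
  S: {a,c}  A: {a,c}  B: {a,c}
pass 2: (no change)
  S: {a,c}  A: {a,c}  B: {a,c}

FIRST(B) = ["a", "c"]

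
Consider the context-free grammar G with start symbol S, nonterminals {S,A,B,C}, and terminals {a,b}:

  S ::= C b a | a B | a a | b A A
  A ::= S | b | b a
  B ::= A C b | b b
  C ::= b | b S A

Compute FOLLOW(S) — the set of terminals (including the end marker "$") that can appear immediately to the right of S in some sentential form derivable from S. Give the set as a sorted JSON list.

Compute FIRST by fixpoint:
round 1:
  A via A→b: +{b}
  B via B→A C b: +{b}
  C via C→b: +{b}
  S via S→C b a: +{b}
  S via S→a B: +{a}
  FIRST(S)={a,b}  FIRST(A)={b}  FIRST(B)={b}  FIRST(C)={b}
round 2:
  A via A→S: +{a}
  B via B→A C b: +{a}
  FIRST(S)={a,b}  FIRST(A)={a,b}  FIRST(B)={a,b}  FIRST(C)={b}
round 3: (no change)
  FIRST(S)={a,b}  FIRST(A)={a,b}  FIRST(B)={a,b}  FIRST(C)={b}

FOLLOW iteration:
initialize: $ ∈ FOLLOW(S)
iter 1:
  B→A C b: FOLLOW(A) ⊇ FIRST(C) = {b}; new: +{b}
  B→A C b: FOLLOW(C) ⊇ FIRST(b) = {b}; new: +{b}
  C→b S A: FOLLOW(S) ⊇ FIRST(A) = {a,b}; new: +{a,b}
  S→a B: FOLLOW(B) ⊇ FOLLOW(S) ⊇ {$,a,b}; new: +{$,a,b}
  S→b A A: FOLLOW(A) ⊇ FIRST(A) = {a,b}; new: +{a}
  S→b A A: FOLLOW(A) ⊇ FOLLOW(S) ⊇ {$,a,b}; new: +{$}
  FOLLOW[S]={$,a,b}  FOLLOW[A]={$,a,b}  FOLLOW[B]={$,a,b}  FOLLOW[C]={b}
iter 2: — fixpoint
  FOLLOW[S]={$,a,b}  FOLLOW[A]={$,a,b}  FOLLOW[B]={$,a,b}  FOLLOW[C]={b}

FOLLOW(S) = ["$", "a", "b"]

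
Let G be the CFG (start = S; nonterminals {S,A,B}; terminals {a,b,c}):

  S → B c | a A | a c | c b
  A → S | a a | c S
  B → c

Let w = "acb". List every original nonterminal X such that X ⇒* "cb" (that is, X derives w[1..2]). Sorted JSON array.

Convert to CNF:
  S -> B T0 | T0 T2 | T1 A | T1 T0
  A -> B T0 | T0 S | T0 T2 | T1 A | T1 T0 | T1 T1
  B -> c
  T0 -> c
  T1 -> a
  T2 -> b

CYK fill, restricted to cells inside w[1..2]:
  T[1,1] 'c' = {B,T0}  orig:{B}
  T[2,2] 'b' = {T2}  orig:{}
  T[1,2] 'cb' = {A,S}

Original NTs in T[1,2] deriving "cb": ["A", "S"]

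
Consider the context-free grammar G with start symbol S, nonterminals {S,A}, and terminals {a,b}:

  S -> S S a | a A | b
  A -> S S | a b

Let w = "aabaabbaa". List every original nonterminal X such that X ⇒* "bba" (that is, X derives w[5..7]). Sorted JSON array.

CNF form of G:
  S -> S X2 | T0 A | b
  A -> S S | T0 T1
  T0 -> a
  T1 -> b
  X2 -> S T0

CYK fill (cells [i..j] with 5 ≤ i ≤ j ≤ 7 only):
  cell(5,5) b: {S,T1}  orig:{S}
  cell(6,6) b: {S,T1}  orig:{S}
  cell(7,7) a: {T0}  orig:{}
  cell(5,6) bb: {A}
  cell(6,7) ba: {X2}  orig:{}
  cell(5,7) bba: {S}

Original NTs in T[5,7] deriving "bba": ["S"]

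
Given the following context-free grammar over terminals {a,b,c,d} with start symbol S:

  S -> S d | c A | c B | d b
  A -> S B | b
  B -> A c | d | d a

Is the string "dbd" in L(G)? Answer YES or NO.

CNF form of G:
  S -> S T1 | T0 A | T0 B | T1 T3
  A -> S B | b
  B -> A T0 | T1 T2 | d
  T0 -> c
  T1 -> d
  T2 -> a
  T3 -> b

Fill CYK table bottom-up:
  T[0,0] 'd' = {B,T1}  orig:{B}
  T[1,1] 'b' = {A,T3}  orig:{A}
  T[2,2] 'd' = {B,T1}  orig:{B}
  T[0,1] 'db' = {S}
  T[1,2] 'bd' = ∅
  T[0,2] 'dbd' = {A,S}

S ∈ T[0,2] ⇒ YES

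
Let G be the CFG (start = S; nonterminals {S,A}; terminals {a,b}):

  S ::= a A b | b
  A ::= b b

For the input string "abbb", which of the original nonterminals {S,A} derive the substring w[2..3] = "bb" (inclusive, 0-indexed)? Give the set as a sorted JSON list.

CNF form of G:
  S -> T1 X2 | b
  A -> T0 T0
  T0 -> b
  T1 -> a
  X2 -> A T0

CYK table (by increasing span) — only the sub-triangle for w[2..3]:
  [2..2]={S,T0}  "b"  orig:{S}
  [3..3]={S,T0}  "b"  orig:{S}
  [2..3]={A}  "bb"

Original NTs in T[2,3] deriving "bb": ["A"]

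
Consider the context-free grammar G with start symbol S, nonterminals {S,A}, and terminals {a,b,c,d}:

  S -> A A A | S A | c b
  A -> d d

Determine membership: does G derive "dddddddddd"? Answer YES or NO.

Convert to CNF:
  S -> A X3 | S A | T1 T2
  A -> T0 T0
  T0 -> d
  T1 -> c
  T2 -> b
  X3 -> A A

CYK fill:
  [0..0]={T0}  "d"  orig:{}
  [1..1]={T0}  "d"  orig:{}
  [2..2]={T0}  "d"  orig:{}
  [3..3]={T0}  "d"  orig:{}
  [4..4]={T0}  "d"  orig:{}
  [5..5]={T0}  "d"  orig:{}
  [6..6]={T0}  "d"  orig:{}
  [7..7]={T0}  "d"  orig:{}
  [8..8]={T0}  "d"  orig:{}
  [9..9]={T0}  "d"  orig:{}
  [0..1]={A}  "dd"
  [1..2]={A}  "dd"
  [2..3]={A}  "dd"
  [3..4]={A}  "dd"
  [4..5]={A}  "dd"
  [5..6]={A}  "dd"
  [6..7]={A}  "dd"
  [7..8]={A}  "dd"
  [8..9]={A}  "dd"
  [0..2]=∅  "ddd"
  [1..3]=∅  "ddd"
  [2..4]=∅  "ddd"
  [3..5]=∅  "ddd"
  [4..6]=∅  "ddd"
  [5..7]=∅  "ddd"
  [6..8]=∅  "ddd"
  [7..9]=∅  "ddd"
  [0..3]={X3}  "dddd"  orig:{}
  [1..4]={X3}  "dddd"  orig:{}
  [2..5]={X3}  "dddd"  orig:{}
  [3..6]={X3}  "dddd"  orig:{}
  [4..7]={X3}  "dddd"  orig:{}
  [5..8]={X3}  "dddd"  orig:{}
  [6..9]={X3}  "dddd"  orig:{}
  [0..4]=∅  "ddddd"
  [1..5]=∅  "ddddd"
  [2..6]=∅  "ddddd"
  [3..7]=∅  "ddddd"
  [4..8]=∅  "ddddd"
  [5..9]=∅  "ddddd"
  [0..5]={S}  "dddddd"
  [1..6]={S}  "dddddd"
  [2..7]={S}  "dddddd"
  [3..8]={S}  "dddddd"
  [4..9]={S}  "dddddd"
  [0..6]=∅  "ddddddd"
  [1..7]=∅  "ddddddd"
  [2..8]=∅  "ddddddd"
  [3..9]=∅  "ddddddd"
  [0..7]={S}  "dddddddd"
  [1..8]={S}  "dddddddd"
  [2..9]={S}  "dddddddd"
  [0..8]=∅  "ddddddddd"
  [1..9]=∅  "ddddddddd"
  [0..9]={S}  "dddddddddd"

S ∈ T[0,9] ⇒ YES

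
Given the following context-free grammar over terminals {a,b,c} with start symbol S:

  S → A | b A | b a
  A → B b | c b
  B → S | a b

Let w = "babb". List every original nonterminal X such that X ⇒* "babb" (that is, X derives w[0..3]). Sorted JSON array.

CNF form of G:
  S -> B T0 | T0 A | T0 T2 | T1 T0
  A -> B T0 | T1 T0
  B -> B T0 | T0 A | T0 T2 | T1 T0 | T2 T0
  T0 -> b
  T1 -> c
  T2 -> a

Fill CYK table bottom-up (cells [i..j] with 0 ≤ i ≤ j ≤ 3 only):
  T[0,0] 'b' = {T0}  orig:{}
  T[1,1] 'a' = {T2}  orig:{}
  T[2,2] 'b' = {T0}  orig:{}
  T[3,3] 'b' = {T0}  orig:{}
  T[0,1] 'ba' = {B,S}
  T[1,2] 'ab' = {B}
  T[2,3] 'bb' = ∅
  T[0,2] 'bab' = {A,B,S}
  T[1,3] 'abb' = {A,B,S}
  T[0,3] 'babb' = {A,B,S}

Original NTs in T[0,3] deriving "babb": ["A", "B", "S"]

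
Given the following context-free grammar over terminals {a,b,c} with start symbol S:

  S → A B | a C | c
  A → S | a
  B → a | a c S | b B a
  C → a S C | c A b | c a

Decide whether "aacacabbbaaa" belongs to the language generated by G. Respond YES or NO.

CNF form of G:
  S -> A B | T0 C | c
  A -> A B | T0 C | a | c
  B -> T0 X3 | T2 X4 | a
  C -> T0 X5 | T1 T0 | T1 X6
  T0 -> a
  T1 -> c
  T2 -> b
  X3 -> T1 S
  X4 -> B T0
  X5 -> S C
  X6 -> A T2

Fill CYK table bottom-up:
  [0..0]={A,B,T0}  "a"  orig:{A,B}
  [1..1]={A,B,T0}  "a"  orig:{A,B}
  [2..2]={A,S,T1}  "c"  orig:{A,S}
  [3..3]={A,B,T0}  "a"  orig:{A,B}
  [4..4]={A,S,T1}  "c"  orig:{A,S}
  [5..5]={A,B,T0}  "a"  orig:{A,B}
  [6..6]={T2}  "b"  orig:{}
  [7..7]={T2}  "b"  orig:{}
  [8..8]={T2}  "b"  orig:{}
  [9..9]={A,B,T0}  "a"  orig:{A,B}
  [10..10]={A,B,T0}  "a"  orig:{A,B}
  [11..11]={A,B,T0}  "a"  orig:{A,B}
  [0..1]={A,S,X4}  "aa"  orig:{A,S}
  [1..2]=∅  "ac"
  [2..3]={A,C,S}  "ca"
  [3..4]=∅  "ac"
  [4..5]={A,C,S}  "ca"
  [5..6]={X6}  "ab"  orig:{}
  [6..7]=∅  "bb"
  [7..8]=∅  "bb"
  [8..9]=∅  "ba"
  [9..10]={A,S,X4}  "aa"  orig:{A,S}
  [10..11]={A,S,X4}  "aa"  orig:{A,S}
  [0..2]=∅  "aac"
  [1..3]={A,S}  "aca"
  [2..4]=∅  "cac"
  [3..5]={A,S}  "aca"
  [4..6]={C,X6}  "cab"  orig:{C}
  [5..7]=∅  "abb"
  [6..8]=∅  "bbb"
  [7..9]=∅  "bba"
  [8..10]={B}  "baa"
  [9..11]={A,S}  "aaa"
  [0..3]={X5}  "aaca"  orig:{}
  [1..4]=∅  "acac"
  [2..5]={X3,X5}  "caca"  orig:{}
  [3..6]={A,S,X6}  "acab"  orig:{A,S}
  [4..7]=∅  "cabb"
  [5..8]=∅  "abbb"
  [6..9]=∅  "bbba"
  [7..10]=∅  "bbaa"
  [8..11]={X4}  "baaa"  orig:{}
  [0..4]=∅  "aacac"
  [1..5]={B,C,X5}  "acaca"  orig:{B,C}
  [2..6]={C,X3,X5}  "cacab"  orig:{C}
  [3..7]={X6}  "acabb"  orig:{}
  [4..8]=∅  "cabbb"
  [5..9]=∅  "abbba"
  [6..10]=∅  "bbbaa"
  [7..11]={B}  "bbaaa"
  [0..5]={A,C,S}  "aacaca"
  [1..6]={A,B,C,S,X5}  "acacab"  orig:{A,B,C,S}
  [2..7]={C}  "cacabb"
  [3..8]=∅  "acabbb"
  [4..9]=∅  "cabbba"
  [5..10]=∅  "abbbaa"
  [6..11]=∅  "bbbaaa"
  [0..6]={A,C,S,X5,X6}  "aacacab"  orig:{A,C,S}
  [1..7]={A,S,X6}  "acacabb"  orig:{A,S}
  [2..8]=∅  "cacabbb"
  [3..9]=∅  "acabbba"
  [4..10]=∅  "cabbbaa"
  [5..11]=∅  "abbbaaa"
  [0..7]={X5,X6}  "aacacabb"  orig:{}
  [1..8]={X6}  "acacabbb"  orig:{}
  [2..9]=∅  "cacabbba"
  [3..10]=∅  "acabbbaa"
  [4..11]=∅  "cabbbaaa"
  [0..8]=∅  "aacacabbb"
  [1..9]=∅  "acacabbba"
  [2..10]=∅  "cacabbbaa"
  [3..11]={A,S}  "acabbbaaa"
  [0..9]=∅  "aacacabbba"
  [1..10]={A,S}  "acacabbbaa"
  [2..11]={X3}  "cacabbbaaa"  orig:{}
  [0..10]=∅  "aacacabbbaa"
  [1..11]={A,B,S}  "acacabbbaaa"
  [0..11]={A,S}  "aacacabbbaaa"

S ∈ T[0,11] ⇒ YES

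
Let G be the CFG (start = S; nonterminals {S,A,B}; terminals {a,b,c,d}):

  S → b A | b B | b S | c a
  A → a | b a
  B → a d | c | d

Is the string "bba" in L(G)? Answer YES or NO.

Convert to CNF:
  S -> T0 A | T0 B | T0 S | T3 T1
  A -> T0 T1 | a
  B -> T1 T2 | c | d
  T0 -> b
  T1 -> a
  T2 -> d
  T3 -> c

CYK table (by increasing span):
  T[0,0] 'b' = {T0}  orig:{}
  T[1,1] 'b' = {T0}  orig:{}
  T[2,2] 'a' = {A,T1}  orig:{A}
  T[0,1] 'bb' = ∅
  T[1,2] 'ba' = {A,S}
  T[0,2] 'bba' = {S}

S ∈ T[0,2] ⇒ YES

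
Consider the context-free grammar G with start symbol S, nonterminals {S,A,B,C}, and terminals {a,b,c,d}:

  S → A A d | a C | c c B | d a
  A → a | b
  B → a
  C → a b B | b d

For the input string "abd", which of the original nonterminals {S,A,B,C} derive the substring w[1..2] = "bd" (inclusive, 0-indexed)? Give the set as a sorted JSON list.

Convert to CNF:
  S -> A X5 | T0 C | T2 T0 | T3 X6
  A -> a | b
  B -> a
  C -> T0 X4 | T1 T2
  T0 -> a
  T1 -> b
  T2 -> d
  T3 -> c
  X4 -> T1 B
  X5 -> A T2
  X6 -> T3 B

CYK table (by increasing span) — only the sub-triangle for w[1..2]:
  T[1,1] 'b' = {A,T1}  orig:{A}
  T[2,2] 'd' = {T2}  orig:{}
  T[1,2] 'bd' = {C,X5}  orig:{C}

Original NTs in T[1,2] deriving "bd": ["C"]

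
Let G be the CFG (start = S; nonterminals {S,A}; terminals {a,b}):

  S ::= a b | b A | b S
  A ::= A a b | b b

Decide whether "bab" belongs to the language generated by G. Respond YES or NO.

Convert to CNF:
  S -> T0 T1 | T1 A | T1 S
  A -> A X2 | T1 T1
  T0 -> a
  T1 -> b
  X2 -> T0 T1

Fill CYK table bottom-up:
  [0..0]={T1}  "b"  orig:{}
  [1..1]={T0}  "a"  orig:{}
  [2..2]={T1}  "b"  orig:{}
  [0..1]=∅  "ba"
  [1..2]={S,X2}  "ab"  orig:{S}
  [0..2]={S}  "bab"

S ∈ T[0,2] ⇒ YES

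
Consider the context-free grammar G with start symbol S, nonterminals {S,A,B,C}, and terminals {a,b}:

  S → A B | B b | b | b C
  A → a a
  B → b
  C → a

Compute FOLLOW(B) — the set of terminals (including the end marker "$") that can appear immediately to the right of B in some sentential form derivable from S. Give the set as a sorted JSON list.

FIRST iteration:
iter 1:
  A via A→a a: +{a}
  B via B→b: +{b}
  C via C→a: +{a}
  S via S→A B: +{a}
  S via S→B b: +{b}
  S: {a,b}  A: {a}  B: {b}  C: {a}
iter 2: done
  S: {a,b}  A: {a}  B: {b}  C: {a}

Compute FOLLOW by fixpoint:
initialize: $ ∈ FOLLOW(S)
pass 1:
  S→A B: FOLLOW(A) ⊇ FIRST(B) = {b}; new: +{b}
  S→A B: FOLLOW(B) ⊇ FOLLOW(S) ⊇ {$}; new: +{$}
  S→B b: FOLLOW(B) ⊇ FIRST(b) = {b}; new: +{b}
  S→b C: FOLLOW(C) ⊇ FOLLOW(S) ⊇ {$}; new: +{$}
  FOLLOW(S)={$}  FOLLOW(A)={b}  FOLLOW(B)={$,b}  FOLLOW(C)={$}
pass 2: — fixpoint
  FOLLOW(S)={$}  FOLLOW(A)={b}  FOLLOW(B)={$,b}  FOLLOW(C)={$}

FOLLOW(B) = ["$", "b"]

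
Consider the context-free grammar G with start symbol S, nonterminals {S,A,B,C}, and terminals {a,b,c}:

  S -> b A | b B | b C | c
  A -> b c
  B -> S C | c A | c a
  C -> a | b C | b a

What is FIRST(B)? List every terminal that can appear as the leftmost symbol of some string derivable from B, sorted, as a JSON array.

FIRST iteration:
pass 1:
  A via A→b c: +{b}
  B via B→c A: +{c}
  C via C→a: +{a}
  C via C→b C: +{b}
  S via S→b A: +{b}
  S via S→c: +{c}
  FIRST(S)={b,c}  FIRST(A)={b}  FIRST(B)={c}  FIRST(C)={a,b}
pass 2:
  B via B→S C: +{b}
  FIRST(S)={b,c}  FIRST(A)={b}  FIRST(B)={b,c}  FIRST(C)={a,b}
pass 3: — fixpoint
  FIRST(S)={b,c}  FIRST(A)={b}  FIRST(B)={b,c}  FIRST(C)={a,b}

FIRST(B) = ["b", "c"]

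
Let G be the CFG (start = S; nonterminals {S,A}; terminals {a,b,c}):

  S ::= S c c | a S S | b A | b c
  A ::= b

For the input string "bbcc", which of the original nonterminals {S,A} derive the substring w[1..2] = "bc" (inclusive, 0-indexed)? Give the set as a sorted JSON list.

Convert to CNF:
  S -> S X3 | T1 X4 | T2 A | T2 T0
  A -> b
  T0 -> c
  T1 -> a
  T2 -> b
  X3 -> T0 T0
  X4 -> S S

Fill CYK table bottom-up — only the sub-triangle for w[1..2]:
  cell(1,1) b: {A,T2}  orig:{A}
  cell(2,2) c: {T0}  orig:{}
  cell(1,2) bc: {S}

Original NTs in T[1,2] deriving "bc": ["S"]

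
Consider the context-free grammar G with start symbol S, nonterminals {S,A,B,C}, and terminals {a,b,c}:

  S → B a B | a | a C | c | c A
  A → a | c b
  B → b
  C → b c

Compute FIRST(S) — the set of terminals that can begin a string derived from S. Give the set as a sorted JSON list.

Compute FIRST by fixpoint:
round 1:
  A via A→a: +{a}
  A via A→c b: +{c}
  B via B→b: +{b}
  C via C→b c: +{b}
  S via S→B a B: +{b}
  S via S→a: +{a}
  S via S→c: +{c}
  S: {a,b,c}  A: {a,c}  B: {b}  C: {b}
round 2: done
  S: {a,b,c}  A: {a,c}  B: {b}  C: {b}

FIRST(S) = ["a", "b", "c"]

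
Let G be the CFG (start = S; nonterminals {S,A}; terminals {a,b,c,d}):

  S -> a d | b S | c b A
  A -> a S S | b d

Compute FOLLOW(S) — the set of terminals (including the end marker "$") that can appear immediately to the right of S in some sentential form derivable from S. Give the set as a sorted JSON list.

FIRST iteration:
[1]
  A via A→a S S: +{a}
  A via A→b d: +{b}
  S via S→a d: +{a}
  S via S→b S: +{b}
  S via S→c b A: +{c}
  S: {a,b,c}  A: {a,b}
[2] — fixpoint
  S: {a,b,c}  A: {a,b}

FOLLOW sets:
seed FOLLOW(S) with $
iter 1:
  A→a S S: FOLLOW(S) ⊇ FIRST(S) = {a,b,c}; new: +{a,b,c}
  S→c b A: FOLLOW(A) ⊇ FOLLOW(S) ⊇ {$,a,b,c}; new: +{$,a,b,c}
  FOLLOW[S]={$,a,b,c}  FOLLOW[A]={$,a,b,c}
iter 2: (stable)
  FOLLOW[S]={$,a,b,c}  FOLLOW[A]={$,a,b,c}

FOLLOW(S) = ["$", "a", "b", "c"]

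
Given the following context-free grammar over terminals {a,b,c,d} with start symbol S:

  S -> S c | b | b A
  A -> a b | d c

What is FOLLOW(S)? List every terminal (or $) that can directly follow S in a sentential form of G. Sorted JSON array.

FIRST iteration:
round 1:
  A via A→a b: +{a}
  A via A→d c: +{d}
  S via S→b: +{b}
  FIRST(S)={b}  FIRST(A)={a,d}
round 2: (no change)
  FIRST(S)={b}  FIRST(A)={a,d}

Compute FOLLOW by fixpoint:
seed FOLLOW(S) with $
iter 1:
  S→S c: FOLLOW(S) ⊇ FIRST(c) = {c}; new: +{c}
  S→b A: FOLLOW(A) ⊇ FOLLOW(S) ⊇ {$,c}; new: +{$,c}
  FOLLOW[S]={$,c}  FOLLOW[A]={$,c}
iter 2: (no change)
  FOLLOW[S]={$,c}  FOLLOW[A]={$,c}

FOLLOW(S) = ["$", "c"]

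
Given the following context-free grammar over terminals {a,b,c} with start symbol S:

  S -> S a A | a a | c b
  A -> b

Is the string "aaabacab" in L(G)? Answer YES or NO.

CNF form of G:
  S -> S X3 | T0 T0 | T1 T2
  A -> b
  T0 -> a
  T1 -> c
  T2 -> b
  X3 -> T0 A

Fill CYK table bottom-up:
  T[0,0] 'a' = {T0}  orig:{}
  T[1,1] 'a' = {T0}  orig:{}
  T[2,2] 'a' = {T0}  orig:{}
  T[3,3] 'b' = {A,T2}  orig:{A}
  T[4,4] 'a' = {T0}  orig:{}
  T[5,5] 'c' = {T1}  orig:{}
  T[6,6] 'a' = {T0}  orig:{}
  T[7,7] 'b' = {A,T2}  orig:{A}
  T[0,1] 'aa' = {S}
  T[1,2] 'aa' = {S}
  T[2,3] 'ab' = {X3}  orig:{}
  T[3,4] 'ba' = ∅
  T[4,5] 'ac' = ∅
  T[5,6] 'ca' = ∅
  T[6,7] 'ab' = {X3}  orig:{}
  T[0,2] 'aaa' = ∅
  T[1,3] 'aab' = ∅
  T[2,4] 'aba' = ∅
  T[3,5] 'bac' = ∅
  T[4,6] 'aca' = ∅
  T[5,7] 'cab' = ∅
  T[0,3] 'aaab' = {S}
  T[1,4] 'aaba' = ∅
  T[2,5] 'abac' = ∅
  T[3,6] 'baca' = ∅
  T[4,7] 'acab' = ∅
  T[0,4] 'aaaba' = ∅
  T[1,5] 'aabac' = ∅
  T[2,6] 'abaca' = ∅
  T[3,7] 'bacab' = ∅
  T[0,5] 'aaabac' = ∅
  T[1,6] 'aabaca' = ∅
  T[2,7] 'abacab' = ∅
  T[0,6] 'aaabaca' = ∅
  T[1,7] 'aabacab' = ∅
  T[0,7] 'aaabacab' = ∅

S ∉ T[0,7] ⇒ NO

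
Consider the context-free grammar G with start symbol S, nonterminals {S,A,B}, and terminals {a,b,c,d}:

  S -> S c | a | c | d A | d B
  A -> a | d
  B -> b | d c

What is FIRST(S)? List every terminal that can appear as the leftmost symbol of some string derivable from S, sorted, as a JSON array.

FIRST sets, iterate to fixpoint:
iter 1:
  A via A→a: +{a}
  A via A→d: +{d}
  B via B→b: +{b}
  B via B→d c: +{d}
  S via S→a: +{a}
  S via S→c: +{c}
  S via S→d A: +{d}
  S: {a,c,d}  A: {a,d}  B: {b,d}
iter 2: — fixpoint
  S: {a,c,d}  A: {a,d}  B: {b,d}

FIRST(S) = ["a", "c", "d"]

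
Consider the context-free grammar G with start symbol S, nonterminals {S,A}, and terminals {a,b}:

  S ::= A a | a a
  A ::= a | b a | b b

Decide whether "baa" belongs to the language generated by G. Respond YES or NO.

CNF form of G:
  S -> A T1 | T1 T1
  A -> T0 T0 | T0 T1 | a
  T0 -> b
  T1 -> a

CYK fill:
  [0..0]={T0}  "b"  orig:{}
  [1..1]={A,T1}  "a"  orig:{A}
  [2..2]={A,T1}  "a"  orig:{A}
  [0..1]={A}  "ba"
  [1..2]={S}  "aa"
  [0..2]={S}  "baa"

S ∈ T[0,2] ⇒ YES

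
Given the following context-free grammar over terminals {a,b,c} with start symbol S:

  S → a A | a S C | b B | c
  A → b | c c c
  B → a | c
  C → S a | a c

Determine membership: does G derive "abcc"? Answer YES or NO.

Convert to CNF:
  S -> T1 A | T1 X4 | T2 B | c
  A -> T0 X3 | b
  B -> a | c
  C -> S T1 | T1 T0
  T0 -> c
  T1 -> a
  T2 -> b
  X3 -> T0 T0
  X4 -> S C

CYK table (by increasing span):
  T[0,0] 'a' = {B,T1}  orig:{B}
  T[1,1] 'b' = {A,T2}  orig:{A}
  T[2,2] 'c' = {B,S,T0}  orig:{B,S}
  T[3,3] 'c' = {B,S,T0}  orig:{B,S}
  T[0,1] 'ab' = {S}
  T[1,2] 'bc' = {S}
  T[2,3] 'cc' = {X3}  orig:{}
  T[0,2] 'abc' = ∅
  T[1,3] 'bcc' = ∅
  T[0,3] 'abcc' = ∅

S ∉ T[0,3] ⇒ NO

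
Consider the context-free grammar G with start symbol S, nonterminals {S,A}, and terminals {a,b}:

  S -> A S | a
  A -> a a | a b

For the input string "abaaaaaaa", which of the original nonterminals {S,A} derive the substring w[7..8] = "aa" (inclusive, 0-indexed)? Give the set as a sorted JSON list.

CNF form of G:
  S -> A S | a
  A -> T0 T0 | T0 T1
  T0 -> a
  T1 -> b

Fill CYK table bottom-up — only the sub-triangle for w[7..8]:
  T[7,7] 'a' = {S,T0}  orig:{S}
  T[8,8] 'a' = {S,T0}  orig:{S}
  T[7,8] 'aa' = {A}

Original NTs in T[7,8] deriving "aa": ["A"]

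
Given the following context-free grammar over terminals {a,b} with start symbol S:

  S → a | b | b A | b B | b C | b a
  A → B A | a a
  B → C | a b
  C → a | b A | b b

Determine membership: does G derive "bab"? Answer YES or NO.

CNF form of G:
  S -> T1 A | T1 B | T1 C | T1 T0 | a | b
  A -> B A | T0 T0
  B -> T0 T1 | T1 A | T1 T1 | a
  C -> T1 A | T1 T1 | a
  T0 -> a
  T1 -> b

Fill CYK table bottom-up:
  [0..0]={S,T1}  "b"  orig:{S}
  [1..1]={B,C,S,T0}  "a"  orig:{B,C,S}
  [2..2]={S,T1}  "b"  orig:{S}
  [0..1]={S}  "ba"
  [1..2]={B}  "ab"
  [0..2]={S}  "bab"

S ∈ T[0,2] ⇒ YES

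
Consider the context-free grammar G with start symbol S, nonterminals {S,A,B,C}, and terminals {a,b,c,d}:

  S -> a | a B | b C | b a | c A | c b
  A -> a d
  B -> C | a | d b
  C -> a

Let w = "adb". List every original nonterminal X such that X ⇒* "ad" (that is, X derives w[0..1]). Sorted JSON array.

CNF form of G:
  S -> T0 B | T2 C | T2 T0 | T3 A | T3 T2 | a
  A -> T0 T1
  B -> T1 T2 | a
  C -> a
  T0 -> a
  T1 -> d
  T2 -> b
  T3 -> c

Fill CYK table bottom-up, restricted to cells inside w[0..1]:
  cell(0,0) a: {B,C,S,T0}  orig:{B,C,S}
  cell(1,1) d: {T1}  orig:{}
  cell(0,1) ad: {A}

Original NTs in T[0,1] deriving "ad": ["A"]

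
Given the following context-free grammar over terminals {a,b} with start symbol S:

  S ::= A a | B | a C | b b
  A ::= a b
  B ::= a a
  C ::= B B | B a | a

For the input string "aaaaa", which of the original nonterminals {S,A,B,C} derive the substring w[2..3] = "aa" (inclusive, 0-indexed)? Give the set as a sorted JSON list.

Convert to CNF:
  S -> A T0 | T0 C | T0 T0 | T1 T1
  A -> T0 T1
  B -> T0 T0
  C -> B B | B T0 | a
  T0 -> a
  T1 -> b

Fill CYK table bottom-up (cells [i..j] with 2 ≤ i ≤ j ≤ 3 only):
  cell(2,2) a: {C,T0}  orig:{C}
  cell(3,3) a: {C,T0}  orig:{C}
  cell(2,3) aa: {B,S}

Original NTs in T[2,3] deriving "aa": ["B", "S"]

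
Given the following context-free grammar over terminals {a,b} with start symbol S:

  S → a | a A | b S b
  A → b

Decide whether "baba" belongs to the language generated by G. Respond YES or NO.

CNF form of G:
  S -> T0 A | T1 X2 | a
  A -> b
  T0 -> a
  T1 -> b
  X2 -> S T1

Fill CYK table bottom-up:
  T[0,0] 'b' = {A,T1}  orig:{A}
  T[1,1] 'a' = {S,T0}  orig:{S}
  T[2,2] 'b' = {A,T1}  orig:{A}
  T[3,3] 'a' = {S,T0}  orig:{S}
  T[0,1] 'ba' = ∅
  T[1,2] 'ab' = {S,X2}  orig:{S}
  T[2,3] 'ba' = ∅
  T[0,2] 'bab' = {S}
  T[1,3] 'aba' = ∅
  T[0,3] 'baba' = ∅

S ∉ T[0,3] ⇒ NO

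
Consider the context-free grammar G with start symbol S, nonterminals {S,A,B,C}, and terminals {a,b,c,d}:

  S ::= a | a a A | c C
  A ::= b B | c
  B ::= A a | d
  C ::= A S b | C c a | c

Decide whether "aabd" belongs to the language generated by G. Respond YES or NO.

CNF form of G:
  S -> T1 X5 | T2 C | a
  A -> T0 B | c
  B -> A T1 | d
  C -> A X3 | C X4 | c
  T0 -> b
  T1 -> a
  T2 -> c
  X3 -> S T0
  X4 -> T2 T1
  X5 -> T1 A

CYK table (by increasing span):
  T[0,0] 'a' = {S,T1}  orig:{S}
  T[1,1] 'a' = {S,T1}  orig:{S}
  T[2,2] 'b' = {T0}  orig:{}
  T[3,3] 'd' = {B}
  T[0,1] 'aa' = ∅
  T[1,2] 'ab' = {X3}  orig:{}
  T[2,3] 'bd' = {A}
  T[0,2] 'aab' = ∅
  T[1,3] 'abd' = {X5}  orig:{}
  T[0,3] 'aabd' = {S}

S ∈ T[0,3] ⇒ YES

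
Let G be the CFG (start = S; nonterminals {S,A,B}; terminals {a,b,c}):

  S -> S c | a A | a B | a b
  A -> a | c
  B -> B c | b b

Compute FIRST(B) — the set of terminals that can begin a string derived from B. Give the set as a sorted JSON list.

Compute FIRST by fixpoint:
round 1:
  A via A→a: +{a}
  A via A→c: +{c}
  B via B→b b: +{b}
  S via S→a A: +{a}
  S: {a}  A: {a,c}  B: {b}
round 2: (no change)
  S: {a}  A: {a,c}  B: {b}

FIRST(B) = ["b"]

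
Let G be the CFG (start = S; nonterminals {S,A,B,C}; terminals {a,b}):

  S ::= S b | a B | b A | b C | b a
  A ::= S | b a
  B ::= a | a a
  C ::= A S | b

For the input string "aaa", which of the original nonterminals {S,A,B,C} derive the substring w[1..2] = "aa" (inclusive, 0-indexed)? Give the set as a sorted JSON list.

CNF form of G:
  S -> S T0 | T0 A | T0 C | T0 T1 | T1 B
  A -> S T0 | T0 A | T0 C | T0 T1 | T1 B
  B -> T1 T1 | a
  C -> A S | b
  T0 -> b
  T1 -> a

CYK fill (cells [i..j] with 1 ≤ i ≤ j ≤ 2 only):
  T[1,1] 'a' = {B,T1}  orig:{B}
  T[2,2] 'a' = {B,T1}  orig:{B}
  T[1,2] 'aa' = {A,B,S}

Original NTs in T[1,2] deriving "aa": ["A", "B", "S"]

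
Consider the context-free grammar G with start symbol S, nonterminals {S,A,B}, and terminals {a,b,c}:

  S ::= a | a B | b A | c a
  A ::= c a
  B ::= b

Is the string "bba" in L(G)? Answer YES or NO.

CNF form of G:
  S -> T0 T1 | T1 B | T2 A | a
  A -> T0 T1
  B -> b
  T0 -> c
  T1 -> a
  T2 -> b

CYK table (by increasing span):
  T[0,0] 'b' = {B,T2}  orig:{B}
  T[1,1] 'b' = {B,T2}  orig:{B}
  T[2,2] 'a' = {S,T1}  orig:{S}
  T[0,1] 'bb' = ∅
  T[1,2] 'ba' = ∅
  T[0,2] 'bba' = ∅

S ∉ T[0,2] ⇒ NO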